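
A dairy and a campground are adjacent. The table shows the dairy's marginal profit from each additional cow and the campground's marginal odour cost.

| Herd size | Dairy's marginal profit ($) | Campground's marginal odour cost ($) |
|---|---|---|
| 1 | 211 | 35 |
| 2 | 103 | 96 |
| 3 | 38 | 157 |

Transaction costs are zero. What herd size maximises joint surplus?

2

Bargaining reaches the level where marginal profit last exceeds marginal odour cost.
That holds through level 2 (103 ≥ 96) but not at 3 (38 < 157).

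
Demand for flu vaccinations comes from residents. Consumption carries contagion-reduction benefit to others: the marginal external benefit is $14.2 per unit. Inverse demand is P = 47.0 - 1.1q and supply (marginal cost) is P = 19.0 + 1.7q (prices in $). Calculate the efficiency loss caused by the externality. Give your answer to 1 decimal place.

Market equilibrium (private): 19.0 + 1.7q = 47.0 - 1.1q → q_m = 10.0000.
Social marginal benefit = demand + MEB = 61.2 - 1.1q.
Set SMB = MC: 61.2 - 1.1q = 19.0 + 1.7q → q* = 15.0714.
Height of the DWL triangle at q_m is SMB(q_m) − MC(q_m) = MEB(q_m) = 14.2000.
DWL = ½ × 5.0714 × 14.2000 = 36.0069.

DWL = $36.0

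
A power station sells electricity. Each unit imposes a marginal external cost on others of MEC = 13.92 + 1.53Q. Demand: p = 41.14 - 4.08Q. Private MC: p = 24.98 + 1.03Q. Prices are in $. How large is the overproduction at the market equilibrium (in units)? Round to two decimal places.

Market equilibrium (private): 24.98 + 1.03Q = 41.14 - 4.08Q → Q_m = 3.1624.
Social marginal cost = private MC + MEC = 38.90 + 2.56Q.
Set SMC = demand: 38.90 + 2.56Q = 41.14 - 4.08Q → Q* = 0.3373.
Gap = |3.1624 − 0.3373| = 2.8251.

2.83 units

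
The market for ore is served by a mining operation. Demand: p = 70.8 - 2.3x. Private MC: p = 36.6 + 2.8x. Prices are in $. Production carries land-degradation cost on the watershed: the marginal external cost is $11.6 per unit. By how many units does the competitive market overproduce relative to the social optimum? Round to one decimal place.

2.3 units

Market equilibrium (private): 36.6 + 2.8x = 70.8 - 2.3x → x_m = 6.7059.
Social marginal cost = private MC + MEC = 48.2 + 2.8x.
Set SMC = demand: 48.2 + 2.8x = 70.8 - 2.3x → x* = 4.4314.
Gap = |6.7059 − 4.4314| = 2.2745.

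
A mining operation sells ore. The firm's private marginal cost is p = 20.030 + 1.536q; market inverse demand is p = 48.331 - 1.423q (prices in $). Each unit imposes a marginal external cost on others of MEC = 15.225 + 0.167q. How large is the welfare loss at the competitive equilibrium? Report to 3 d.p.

DWL = $45.264

Market equilibrium (private): 20.030 + 1.536q = 48.331 - 1.423q → q_m = 9.5644.
Social marginal cost = private MC + MEC = 35.255 + 1.703q.
Set SMC = demand: 35.255 + 1.703q = 48.331 - 1.423q → q* = 4.1830.
The loss is the area between SMC and demand from q* to q_m; with linear curves that's a triangle of height MEC(q_m).
DWL = ½ × 5.3814 × 16.8223 = 45.2638.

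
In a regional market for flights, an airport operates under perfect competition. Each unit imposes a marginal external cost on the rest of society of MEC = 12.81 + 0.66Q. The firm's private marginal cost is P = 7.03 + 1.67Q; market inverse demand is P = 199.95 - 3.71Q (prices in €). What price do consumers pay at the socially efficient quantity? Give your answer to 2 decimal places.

P = €89.32

Social marginal cost = private MC + MEC = 19.84 + 2.33Q.
Set SMC = demand: 19.84 + 2.33Q = 199.95 - 3.71Q → Q* = 29.8195.
Consumer price on the demand curve at Q*: 199.95 − 3.71×29.8195 = 89.3197.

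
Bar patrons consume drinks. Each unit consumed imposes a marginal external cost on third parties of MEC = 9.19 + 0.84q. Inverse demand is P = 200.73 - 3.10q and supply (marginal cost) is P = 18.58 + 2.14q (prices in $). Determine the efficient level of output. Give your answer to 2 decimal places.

q* = 28.45

Social marginal benefit = demand − MEC = 191.54 - 3.94q.
Set SMB = MC: 191.54 - 3.94q = 18.58 + 2.14q → q* = 28.4474.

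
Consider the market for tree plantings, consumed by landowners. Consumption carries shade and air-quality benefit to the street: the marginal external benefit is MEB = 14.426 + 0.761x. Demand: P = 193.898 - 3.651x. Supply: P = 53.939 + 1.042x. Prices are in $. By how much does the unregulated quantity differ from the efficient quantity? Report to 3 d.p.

9.441 units

Market equilibrium (private): 53.939 + 1.042x = 193.898 - 3.651x → x_m = 29.8229.
Social marginal benefit = demand + MEB = 208.324 - 2.890x.
Set SMB = MC: 208.324 - 2.890x = 53.939 + 1.042x → x* = 39.2637.
Gap = |29.8229 − 39.2637| = 9.4408.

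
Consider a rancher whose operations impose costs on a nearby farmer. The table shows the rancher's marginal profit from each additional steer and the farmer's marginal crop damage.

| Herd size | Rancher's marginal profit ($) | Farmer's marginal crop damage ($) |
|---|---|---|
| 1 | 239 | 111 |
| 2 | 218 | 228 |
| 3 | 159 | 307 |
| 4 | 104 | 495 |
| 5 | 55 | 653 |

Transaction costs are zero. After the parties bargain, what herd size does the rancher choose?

Bargaining reaches the level where marginal profit last exceeds marginal crop damage.
That holds through level 1 (239 ≥ 111) but not at 2 (218 < 228).

1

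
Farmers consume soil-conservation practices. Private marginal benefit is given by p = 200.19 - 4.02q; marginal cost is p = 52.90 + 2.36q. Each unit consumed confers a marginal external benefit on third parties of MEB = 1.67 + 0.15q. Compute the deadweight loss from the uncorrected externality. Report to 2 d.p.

DWL = 2.11

Market equilibrium (private): 52.90 + 2.36q = 200.19 - 4.02q → q_m = 23.0862.
Social marginal benefit = demand + MEB = 201.86 - 3.87q.
Set SMB = MC: 201.86 - 3.87q = 52.90 + 2.36q → q* = 23.9101.
Between q* and q_m the wedge SMB − MC runs linearly from 0 to MEB(q_m), so the loss is a triangle.
DWL = ½ × 0.8239 × 5.1329 = 2.1145.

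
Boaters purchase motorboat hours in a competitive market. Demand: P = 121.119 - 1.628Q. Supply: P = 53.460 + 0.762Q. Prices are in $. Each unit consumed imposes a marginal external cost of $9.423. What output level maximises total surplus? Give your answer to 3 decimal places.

Q* = 24.367

Social marginal benefit = demand − MEC = 111.696 - 1.628Q.
Set SMB = MC: 111.696 - 1.628Q = 53.460 + 0.762Q → Q* = 24.3665.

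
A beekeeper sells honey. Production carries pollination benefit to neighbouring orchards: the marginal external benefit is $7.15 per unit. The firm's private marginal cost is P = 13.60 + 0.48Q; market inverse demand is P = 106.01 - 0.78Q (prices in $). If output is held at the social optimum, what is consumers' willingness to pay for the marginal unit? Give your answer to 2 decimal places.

P = $44.38

Social marginal cost = private MC − MEB = 6.45 + 0.48Q.
Set SMC = demand: 6.45 + 0.48Q = 106.01 - 0.78Q → Q* = 79.0159.
Consumer price on the demand curve at Q*: 106.01 − 0.78×79.0159 = 44.3776.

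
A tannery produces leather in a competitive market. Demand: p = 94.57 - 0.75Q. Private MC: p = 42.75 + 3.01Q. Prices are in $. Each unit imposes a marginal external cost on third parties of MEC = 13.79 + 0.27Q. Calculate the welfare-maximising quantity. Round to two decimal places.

Q* = 9.44

Social marginal cost = private MC + MEC = 56.54 + 3.28Q.
Set SMC = demand: 56.54 + 3.28Q = 94.57 - 0.75Q → Q* = 9.4367.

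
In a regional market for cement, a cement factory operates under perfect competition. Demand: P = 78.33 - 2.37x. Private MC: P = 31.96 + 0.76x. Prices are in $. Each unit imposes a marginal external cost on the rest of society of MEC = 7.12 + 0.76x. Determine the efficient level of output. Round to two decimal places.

Social marginal cost = private MC + MEC = 39.08 + 1.52x.
Set SMC = demand: 39.08 + 1.52x = 78.33 - 2.37x → x* = 10.0900.

x* = 10.09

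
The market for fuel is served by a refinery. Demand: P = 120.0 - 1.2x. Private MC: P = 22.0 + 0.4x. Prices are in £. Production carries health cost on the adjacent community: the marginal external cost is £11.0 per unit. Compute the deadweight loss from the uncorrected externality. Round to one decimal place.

Market equilibrium (private): 22.0 + 0.4x = 120.0 - 1.2x → x_m = 61.2500.
Social marginal cost = private MC + MEC = 33.0 + 0.4x.
Set SMC = demand: 33.0 + 0.4x = 120.0 - 1.2x → x* = 54.3750.
Between x* and x_m the wedge SMC − demand runs linearly from 0 to MEC(x_m), so the loss is a triangle.
DWL = ½ × 6.8750 × 11.0000 = 37.8125.

DWL = £37.8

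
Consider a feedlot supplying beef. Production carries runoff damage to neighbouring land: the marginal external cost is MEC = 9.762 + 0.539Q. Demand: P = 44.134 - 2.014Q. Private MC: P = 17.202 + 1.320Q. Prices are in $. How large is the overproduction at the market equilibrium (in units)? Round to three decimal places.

3.645 units

Market equilibrium (private): 17.202 + 1.320Q = 44.134 - 2.014Q → Q_m = 8.0780.
Social marginal cost = private MC + MEC = 26.964 + 1.859Q.
Set SMC = demand: 26.964 + 1.859Q = 44.134 - 2.014Q → Q* = 4.4333.
Gap = |8.0780 − 4.4333| = 3.6447.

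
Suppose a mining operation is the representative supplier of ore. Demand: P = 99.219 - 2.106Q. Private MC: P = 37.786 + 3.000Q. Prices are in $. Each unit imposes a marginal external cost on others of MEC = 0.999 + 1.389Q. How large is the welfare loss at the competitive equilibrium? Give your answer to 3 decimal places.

Market equilibrium (private): 37.786 + 3.000Q = 99.219 - 2.106Q → Q_m = 12.0315.
Social marginal cost = private MC + MEC = 38.785 + 4.389Q.
Set SMC = demand: 38.785 + 4.389Q = 99.219 - 2.106Q → Q* = 9.3047.
Height of the DWL triangle at Q_m is SMC(Q_m) − demand(Q_m) = MEC(Q_m) = 17.7108.
DWL = ½ × 2.7268 × 17.7108 = 24.1469.

DWL = $24.147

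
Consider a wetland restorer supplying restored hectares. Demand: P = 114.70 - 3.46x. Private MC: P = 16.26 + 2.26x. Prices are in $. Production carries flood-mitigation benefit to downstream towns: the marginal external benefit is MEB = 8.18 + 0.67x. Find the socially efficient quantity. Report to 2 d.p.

Social marginal cost = private MC − MEB = 8.08 + 1.59x.
Set SMC = demand: 8.08 + 1.59x = 114.70 - 3.46x → x* = 21.1129.

x* = 21.11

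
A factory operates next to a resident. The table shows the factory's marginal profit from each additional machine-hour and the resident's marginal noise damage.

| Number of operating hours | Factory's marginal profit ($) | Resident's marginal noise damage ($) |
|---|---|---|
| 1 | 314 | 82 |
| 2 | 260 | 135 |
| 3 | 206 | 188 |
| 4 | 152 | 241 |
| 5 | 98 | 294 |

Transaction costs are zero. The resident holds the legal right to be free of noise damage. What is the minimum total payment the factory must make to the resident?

Efficient level: marginal profit ≥ marginal noise damage through level 3, so k* = 3.
With the resident holding the right, the factory must at least compensate total damage at k*: 82 + 135 + 188 = 405.

$405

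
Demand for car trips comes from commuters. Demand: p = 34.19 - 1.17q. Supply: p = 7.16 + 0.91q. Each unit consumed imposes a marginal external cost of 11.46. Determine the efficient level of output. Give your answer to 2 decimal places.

q* = 7.49

Social marginal benefit = demand − MEC = 22.73 - 1.17q.
Set SMB = MC: 22.73 - 1.17q = 7.16 + 0.91q → q* = 7.4856.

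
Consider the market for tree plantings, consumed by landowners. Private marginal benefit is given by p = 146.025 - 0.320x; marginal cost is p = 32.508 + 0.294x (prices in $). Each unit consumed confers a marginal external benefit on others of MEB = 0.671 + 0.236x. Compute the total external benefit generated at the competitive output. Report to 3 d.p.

$4157.416

Market equilibrium (private): 32.508 + 0.294x = 146.025 - 0.320x → x_m = 184.8811.
Total external benefit = ∫₀^{x_m} (0.671 + 0.236x) dx = 0.671×184.8811 + ½×0.236×184.8811² = 4157.4157.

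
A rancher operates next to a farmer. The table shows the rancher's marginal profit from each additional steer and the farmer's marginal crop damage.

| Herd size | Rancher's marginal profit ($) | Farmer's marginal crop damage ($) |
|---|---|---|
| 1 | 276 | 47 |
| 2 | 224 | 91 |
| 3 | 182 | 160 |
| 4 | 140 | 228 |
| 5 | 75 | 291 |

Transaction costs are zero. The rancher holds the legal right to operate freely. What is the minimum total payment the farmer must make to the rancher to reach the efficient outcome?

Left alone the rancher would choose level 5 (marginal profit stays positive).
Efficient level: k* = 3 (marginal profit ≥ marginal crop damage through 3).
The farmer must at least cover the rancher's forgone profit from cutting 5→3: 140 + 75 = 215.

$215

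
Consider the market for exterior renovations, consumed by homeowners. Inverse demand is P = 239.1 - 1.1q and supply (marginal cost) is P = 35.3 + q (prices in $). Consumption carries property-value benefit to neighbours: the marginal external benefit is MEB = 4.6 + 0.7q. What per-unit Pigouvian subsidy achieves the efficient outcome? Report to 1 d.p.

subsidy = $108.8 per unit

Social marginal benefit = demand + MEB = 243.7 - 0.4q.
Set SMB = MC: 243.7 - 0.4q = 35.3 + q → q* = 148.8571.
The Pigouvian subsidy equals MEB at q*: 4.6 + 0.7×148.8571 = 108.8000.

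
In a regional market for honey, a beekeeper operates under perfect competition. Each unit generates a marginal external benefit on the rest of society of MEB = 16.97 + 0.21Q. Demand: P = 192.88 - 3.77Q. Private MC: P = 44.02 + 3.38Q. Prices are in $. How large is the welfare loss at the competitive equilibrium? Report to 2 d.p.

DWL = $32.82

Market equilibrium (private): 44.02 + 3.38Q = 192.88 - 3.77Q → Q_m = 20.8196.
Social marginal cost = private MC − MEB = 27.05 + 3.17Q.
Set SMC = demand: 27.05 + 3.17Q = 192.88 - 3.77Q → Q* = 23.8948.
Height of the DWL triangle at Q_m is demand(Q_m) − SMC(Q_m) = MEB(Q_m) = 21.3421.
DWL = ½ × 3.0752 × 21.3421 = 32.8156.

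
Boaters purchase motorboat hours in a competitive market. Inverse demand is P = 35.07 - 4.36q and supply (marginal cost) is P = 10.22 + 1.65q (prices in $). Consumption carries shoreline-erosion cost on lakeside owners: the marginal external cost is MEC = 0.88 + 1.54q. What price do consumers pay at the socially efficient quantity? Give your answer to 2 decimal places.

P = $21.23

Social marginal benefit = demand − MEC = 34.19 - 5.90q.
Set SMB = MC: 34.19 - 5.90q = 10.22 + 1.65q → q* = 3.1748.
Consumer price on the demand curve at q*: 35.07 − 4.36×3.1748 = 21.2279.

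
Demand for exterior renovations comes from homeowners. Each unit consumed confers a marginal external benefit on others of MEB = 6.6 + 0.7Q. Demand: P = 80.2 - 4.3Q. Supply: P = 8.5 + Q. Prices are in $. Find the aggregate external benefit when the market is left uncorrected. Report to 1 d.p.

$153.3

Market equilibrium (private): 8.5 + Q = 80.2 - 4.3Q → Q_m = 13.5283.
Total external benefit = ∫₀^{Q_m} (6.6 + 0.7Q) dQ = 6.6×13.5283 + ½×0.7×13.5283² = 153.3420.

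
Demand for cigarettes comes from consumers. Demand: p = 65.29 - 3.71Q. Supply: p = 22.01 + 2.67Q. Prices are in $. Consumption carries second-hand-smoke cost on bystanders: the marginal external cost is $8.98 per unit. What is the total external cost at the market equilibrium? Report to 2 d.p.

$60.92

Market equilibrium (private): 22.01 + 2.67Q = 65.29 - 3.71Q → Q_m = 6.7837.
Total external cost = MEC × Q_m = 8.98 × 6.7837 = 60.9176.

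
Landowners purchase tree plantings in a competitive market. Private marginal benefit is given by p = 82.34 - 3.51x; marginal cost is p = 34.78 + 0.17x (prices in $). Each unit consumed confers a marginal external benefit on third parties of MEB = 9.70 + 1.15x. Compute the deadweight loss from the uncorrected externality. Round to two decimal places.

DWL = $119.23

Market equilibrium (private): 34.78 + 0.17x = 82.34 - 3.51x → x_m = 12.9239.
Social marginal benefit = demand + MEB = 92.04 - 2.36x.
Set SMB = MC: 92.04 - 2.36x = 34.78 + 0.17x → x* = 22.6324.
The loss is the area between SMB and MC from x* to x_m; with linear curves that's a triangle of height MEB(x_m).
DWL = ½ × 9.7085 × 24.5625 = 119.2325.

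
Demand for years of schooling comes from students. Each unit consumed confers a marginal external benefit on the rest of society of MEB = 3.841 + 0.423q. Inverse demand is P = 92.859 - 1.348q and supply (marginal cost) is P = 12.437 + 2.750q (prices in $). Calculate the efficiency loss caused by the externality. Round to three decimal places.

DWL = $20.059

Market equilibrium (private): 12.437 + 2.750q = 92.859 - 1.348q → q_m = 19.6247.
Social marginal benefit = demand + MEB = 96.700 - 0.925q.
Set SMB = MC: 96.700 - 0.925q = 12.437 + 2.750q → q* = 22.9287.
The loss is the area between SMB and MC from q* to q_m; with linear curves that's a triangle of height MEB(q_m).
DWL = ½ × 3.3040 × 12.1422 = 20.0589.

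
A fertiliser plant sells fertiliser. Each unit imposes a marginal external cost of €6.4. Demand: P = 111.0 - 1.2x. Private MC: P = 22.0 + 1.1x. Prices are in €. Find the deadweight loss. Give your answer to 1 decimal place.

DWL = €8.9

Market equilibrium (private): 22.0 + 1.1x = 111.0 - 1.2x → x_m = 38.6957.
Social marginal cost = private MC + MEC = 28.4 + 1.1x.
Set SMC = demand: 28.4 + 1.1x = 111.0 - 1.2x → x* = 35.9130.
The welfare-loss triangle has base |x_m − x*| and height MEC(x_m) (the vertical gap between SMC and demand is zero at x* and MEC at x_m).
DWL = ½ × 2.7827 × 6.4000 = 8.9046.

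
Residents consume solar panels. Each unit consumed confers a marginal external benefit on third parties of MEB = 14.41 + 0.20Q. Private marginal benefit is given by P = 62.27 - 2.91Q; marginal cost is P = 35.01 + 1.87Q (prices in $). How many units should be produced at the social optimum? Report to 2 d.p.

Social marginal benefit = demand + MEB = 76.68 - 2.71Q.
Set SMB = MC: 76.68 - 2.71Q = 35.01 + 1.87Q → Q* = 9.0983.

Q* = 9.10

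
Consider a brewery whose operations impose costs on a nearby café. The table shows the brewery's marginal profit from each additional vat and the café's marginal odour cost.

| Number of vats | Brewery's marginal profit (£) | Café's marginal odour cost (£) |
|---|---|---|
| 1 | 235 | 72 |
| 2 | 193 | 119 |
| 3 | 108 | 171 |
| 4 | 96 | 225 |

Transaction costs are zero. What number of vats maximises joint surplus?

2

Bargaining reaches the level where marginal profit last exceeds marginal odour cost.
That holds through level 2 (193 ≥ 119) but not at 3 (108 < 171).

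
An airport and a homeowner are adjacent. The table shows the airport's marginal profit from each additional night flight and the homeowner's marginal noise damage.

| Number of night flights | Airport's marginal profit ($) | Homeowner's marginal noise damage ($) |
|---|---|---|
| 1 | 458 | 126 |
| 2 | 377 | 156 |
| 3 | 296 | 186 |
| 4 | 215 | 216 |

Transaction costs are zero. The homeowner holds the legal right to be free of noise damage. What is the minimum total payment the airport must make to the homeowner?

Efficient level: marginal profit ≥ marginal noise damage through level 3, so k* = 3.
With the homeowner holding the right, the airport must at least compensate total damage at k*: 126 + 156 + 186 = 468.

$468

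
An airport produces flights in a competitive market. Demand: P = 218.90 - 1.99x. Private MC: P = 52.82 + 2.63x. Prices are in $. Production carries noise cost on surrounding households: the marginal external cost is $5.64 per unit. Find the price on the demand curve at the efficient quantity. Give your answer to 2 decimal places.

P = $149.79

Social marginal cost = private MC + MEC = 58.46 + 2.63x.
Set SMC = demand: 58.46 + 2.63x = 218.90 - 1.99x → x* = 34.7273.
Consumer price on the demand curve at x*: 218.90 − 1.99×34.7273 = 149.7927.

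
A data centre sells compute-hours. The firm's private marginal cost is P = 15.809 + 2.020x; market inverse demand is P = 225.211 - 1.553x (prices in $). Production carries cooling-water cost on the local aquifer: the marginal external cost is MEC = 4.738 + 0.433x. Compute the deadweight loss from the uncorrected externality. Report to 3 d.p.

Market equilibrium (private): 15.809 + 2.020x = 225.211 - 1.553x → x_m = 58.6068.
Social marginal cost = private MC + MEC = 20.547 + 2.453x.
Set SMC = demand: 20.547 + 2.453x = 225.211 - 1.553x → x* = 51.0894.
Height of the DWL triangle at x_m is SMC(x_m) − demand(x_m) = MEC(x_m) = 30.1147.
DWL = ½ × 7.5174 × 30.1147 = 113.1921.

DWL = $113.192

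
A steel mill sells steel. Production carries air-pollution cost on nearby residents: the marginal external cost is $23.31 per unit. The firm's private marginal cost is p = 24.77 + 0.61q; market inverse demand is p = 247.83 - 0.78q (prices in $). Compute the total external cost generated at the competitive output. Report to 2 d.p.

Market equilibrium (private): 24.77 + 0.61q = 247.83 - 0.78q → q_m = 160.4748.
Total external cost = MEC × q_m = 23.31 × 160.4748 = 3740.6676.

$3740.67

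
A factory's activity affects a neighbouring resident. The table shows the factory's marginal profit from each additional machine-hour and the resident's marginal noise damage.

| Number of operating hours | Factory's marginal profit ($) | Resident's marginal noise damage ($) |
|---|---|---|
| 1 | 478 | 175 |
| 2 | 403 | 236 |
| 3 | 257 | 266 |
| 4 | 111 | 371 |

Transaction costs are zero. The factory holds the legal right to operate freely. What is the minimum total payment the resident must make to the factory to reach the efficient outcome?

Left alone the factory would choose level 4 (marginal profit stays positive).
Efficient level: k* = 2 (marginal profit ≥ marginal noise damage through 2).
The resident must at least cover the factory's forgone profit from cutting 4→2: 257 + 111 = 368.

$368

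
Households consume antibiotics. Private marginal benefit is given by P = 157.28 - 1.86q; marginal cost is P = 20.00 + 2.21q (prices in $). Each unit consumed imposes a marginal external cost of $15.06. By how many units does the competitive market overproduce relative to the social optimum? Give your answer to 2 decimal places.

3.70 units

Market equilibrium (private): 20.00 + 2.21q = 157.28 - 1.86q → q_m = 33.7297.
Social marginal benefit = demand − MEC = 142.22 - 1.86q.
Set SMB = MC: 142.22 - 1.86q = 20.00 + 2.21q → q* = 30.0295.
Gap = |33.7297 − 30.0295| = 3.7002.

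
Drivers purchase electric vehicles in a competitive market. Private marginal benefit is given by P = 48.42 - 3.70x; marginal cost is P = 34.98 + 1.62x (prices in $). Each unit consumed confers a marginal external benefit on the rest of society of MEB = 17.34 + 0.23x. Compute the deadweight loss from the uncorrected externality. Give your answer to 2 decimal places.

Market equilibrium (private): 34.98 + 1.62x = 48.42 - 3.70x → x_m = 2.5263.
Social marginal benefit = demand + MEB = 65.76 - 3.47x.
Set SMB = MC: 65.76 - 3.47x = 34.98 + 1.62x → x* = 6.0472.
Height of the DWL triangle at x_m is SMB(x_m) − MC(x_m) = MEB(x_m) = 17.9211.
DWL = ½ × 3.5209 × 17.9211 = 31.5492.

DWL = $31.55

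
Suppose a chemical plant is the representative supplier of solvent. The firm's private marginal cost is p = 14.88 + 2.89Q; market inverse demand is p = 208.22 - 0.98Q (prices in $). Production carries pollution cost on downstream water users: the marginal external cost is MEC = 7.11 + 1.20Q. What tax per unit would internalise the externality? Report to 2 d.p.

Social marginal cost = private MC + MEC = 21.99 + 4.09Q.
Set SMC = demand: 21.99 + 4.09Q = 208.22 - 0.98Q → Q* = 36.7318.
The Pigouvian tax equals MEC at Q*: 7.11 + 1.20×36.7318 = 51.1882.

tax = $51.19 per unit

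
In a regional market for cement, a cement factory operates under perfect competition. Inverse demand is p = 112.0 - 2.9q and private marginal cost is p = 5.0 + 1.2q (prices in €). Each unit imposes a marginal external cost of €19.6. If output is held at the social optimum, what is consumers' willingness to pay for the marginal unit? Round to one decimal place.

P = €50.2

Social marginal cost = private MC + MEC = 24.6 + 1.2q.
Set SMC = demand: 24.6 + 1.2q = 112.0 - 2.9q → q* = 21.3171.
Consumer price on the demand curve at q*: 112.0 − 2.9×21.3171 = 50.1804.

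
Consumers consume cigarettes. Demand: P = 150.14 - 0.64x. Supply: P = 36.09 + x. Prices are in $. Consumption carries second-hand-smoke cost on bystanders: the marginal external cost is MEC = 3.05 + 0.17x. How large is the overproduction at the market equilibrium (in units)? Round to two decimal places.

8.22 units

Market equilibrium (private): 36.09 + x = 150.14 - 0.64x → x_m = 69.5427.
Social marginal benefit = demand − MEC = 147.09 - 0.81x.
Set SMB = MC: 147.09 - 0.81x = 36.09 + x → x* = 61.3260.
Gap = |69.5427 − 61.3260| = 8.2167.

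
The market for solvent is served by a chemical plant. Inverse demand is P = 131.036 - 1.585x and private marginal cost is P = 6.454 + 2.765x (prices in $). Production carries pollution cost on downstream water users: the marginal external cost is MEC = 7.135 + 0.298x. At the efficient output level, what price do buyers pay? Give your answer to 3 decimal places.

Social marginal cost = private MC + MEC = 13.589 + 3.063x.
Set SMC = demand: 13.589 + 3.063x = 131.036 - 1.585x → x* = 25.2683.
Consumer price on the demand curve at x*: 131.036 − 1.585×25.2683 = 90.9857.

P = $90.986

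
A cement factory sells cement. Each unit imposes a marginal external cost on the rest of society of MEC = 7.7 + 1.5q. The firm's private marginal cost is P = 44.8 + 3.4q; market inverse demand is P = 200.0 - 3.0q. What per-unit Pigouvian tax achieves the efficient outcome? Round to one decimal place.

Social marginal cost = private MC + MEC = 52.5 + 4.9q.
Set SMC = demand: 52.5 + 4.9q = 200.0 - 3.0q → q* = 18.6709.
The Pigouvian tax equals MEC at q*: 7.7 + 1.5×18.6709 = 35.7064.

tax = 35.7 per unit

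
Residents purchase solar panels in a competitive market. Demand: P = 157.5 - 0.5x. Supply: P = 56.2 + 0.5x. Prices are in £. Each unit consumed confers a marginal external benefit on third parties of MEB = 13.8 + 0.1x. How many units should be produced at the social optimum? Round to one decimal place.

x* = 127.9

Social marginal benefit = demand + MEB = 171.3 - 0.4x.
Set SMB = MC: 171.3 - 0.4x = 56.2 + 0.5x → x* = 127.8889.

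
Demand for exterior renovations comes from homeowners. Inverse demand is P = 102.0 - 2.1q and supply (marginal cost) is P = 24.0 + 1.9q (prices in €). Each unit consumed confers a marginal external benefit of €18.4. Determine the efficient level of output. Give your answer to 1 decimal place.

Social marginal benefit = demand + MEB = 120.4 - 2.1q.
Set SMB = MC: 120.4 - 2.1q = 24.0 + 1.9q → q* = 24.1000.

q* = 24.1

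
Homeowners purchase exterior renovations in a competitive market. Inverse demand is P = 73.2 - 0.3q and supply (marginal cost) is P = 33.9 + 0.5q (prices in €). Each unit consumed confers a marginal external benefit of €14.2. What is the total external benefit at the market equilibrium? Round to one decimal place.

Market equilibrium (private): 33.9 + 0.5q = 73.2 - 0.3q → q_m = 49.1250.
Total external benefit = MEB × q_m = 14.2 × 49.1250 = 697.5750.

€697.6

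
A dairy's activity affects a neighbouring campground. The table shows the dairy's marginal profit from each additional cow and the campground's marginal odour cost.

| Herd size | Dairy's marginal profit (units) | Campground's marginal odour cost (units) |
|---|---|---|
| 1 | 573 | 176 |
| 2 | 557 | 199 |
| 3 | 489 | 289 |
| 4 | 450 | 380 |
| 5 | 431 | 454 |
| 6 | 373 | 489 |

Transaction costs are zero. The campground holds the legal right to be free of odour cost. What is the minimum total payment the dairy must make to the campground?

1044

Efficient level: marginal profit ≥ marginal odour cost through level 4, so k* = 4.
With the campground holding the right, the dairy must at least compensate total damage at k*: 176 + 199 + 289 + 380 = 1044.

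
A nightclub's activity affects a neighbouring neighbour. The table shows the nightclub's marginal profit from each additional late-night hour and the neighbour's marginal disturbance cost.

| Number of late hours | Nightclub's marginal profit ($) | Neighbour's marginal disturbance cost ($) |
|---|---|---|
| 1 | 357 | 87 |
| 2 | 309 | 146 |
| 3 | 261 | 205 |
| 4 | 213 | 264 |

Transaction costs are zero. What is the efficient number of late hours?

Bargaining reaches the level where marginal profit last exceeds marginal disturbance cost.
That holds through level 3 (261 ≥ 205) but not at 4 (213 < 264).

3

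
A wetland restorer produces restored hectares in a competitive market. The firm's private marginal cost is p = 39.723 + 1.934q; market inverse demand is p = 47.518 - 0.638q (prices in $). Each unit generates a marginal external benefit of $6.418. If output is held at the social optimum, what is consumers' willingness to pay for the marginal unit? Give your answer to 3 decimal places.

Social marginal cost = private MC − MEB = 33.305 + 1.934q.
Set SMC = demand: 33.305 + 1.934q = 47.518 - 0.638q → q* = 5.5260.
Consumer price on the demand curve at q*: 47.518 − 0.638×5.5260 = 43.9924.

P = $43.992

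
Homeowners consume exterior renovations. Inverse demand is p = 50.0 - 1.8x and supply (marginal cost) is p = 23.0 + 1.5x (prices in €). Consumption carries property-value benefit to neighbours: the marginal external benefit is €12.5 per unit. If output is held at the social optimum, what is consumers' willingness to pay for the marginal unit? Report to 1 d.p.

Social marginal benefit = demand + MEB = 62.5 - 1.8x.
Set SMB = MC: 62.5 - 1.8x = 23.0 + 1.5x → x* = 11.9697.
Consumer price on the demand curve at x*: 50.0 − 1.8×11.9697 = 28.4545.

P = €28.5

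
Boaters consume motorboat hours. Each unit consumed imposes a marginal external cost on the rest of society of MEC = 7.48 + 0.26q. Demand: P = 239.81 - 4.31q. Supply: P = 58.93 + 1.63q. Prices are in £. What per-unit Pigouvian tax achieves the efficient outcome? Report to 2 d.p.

Social marginal benefit = demand − MEC = 232.33 - 4.57q.
Set SMB = MC: 232.33 - 4.57q = 58.93 + 1.63q → q* = 27.9677.
The Pigouvian tax equals MEC at q*: 7.48 + 0.26×27.9677 = 14.7516.

tax = £14.75 per unit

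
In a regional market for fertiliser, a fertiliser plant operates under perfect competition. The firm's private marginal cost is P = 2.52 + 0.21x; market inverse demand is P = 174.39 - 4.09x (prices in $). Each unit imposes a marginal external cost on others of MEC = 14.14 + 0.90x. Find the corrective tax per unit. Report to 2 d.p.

Social marginal cost = private MC + MEC = 16.66 + 1.11x.
Set SMC = demand: 16.66 + 1.11x = 174.39 - 4.09x → x* = 30.3327.
The Pigouvian tax equals MEC at x*: 14.14 + 0.90×30.3327 = 41.4394.

tax = $41.44 per unit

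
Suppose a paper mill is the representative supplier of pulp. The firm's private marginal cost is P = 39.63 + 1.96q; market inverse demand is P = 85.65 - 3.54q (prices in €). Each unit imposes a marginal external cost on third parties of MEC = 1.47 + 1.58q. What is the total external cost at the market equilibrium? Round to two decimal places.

€67.61

Market equilibrium (private): 39.63 + 1.96q = 85.65 - 3.54q → q_m = 8.3673.
Total external cost = ∫₀^{q_m} (1.47 + 1.58q) dq = 1.47×8.3673 + ½×1.58×8.3673² = 67.6092.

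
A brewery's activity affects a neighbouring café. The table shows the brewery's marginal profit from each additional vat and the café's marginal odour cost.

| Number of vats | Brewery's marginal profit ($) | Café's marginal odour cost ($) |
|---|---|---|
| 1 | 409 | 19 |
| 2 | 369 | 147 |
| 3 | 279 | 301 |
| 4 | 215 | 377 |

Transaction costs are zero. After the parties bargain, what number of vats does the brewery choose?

Bargaining reaches the level where marginal profit last exceeds marginal odour cost.
That holds through level 2 (369 ≥ 147) but not at 3 (279 < 301).

2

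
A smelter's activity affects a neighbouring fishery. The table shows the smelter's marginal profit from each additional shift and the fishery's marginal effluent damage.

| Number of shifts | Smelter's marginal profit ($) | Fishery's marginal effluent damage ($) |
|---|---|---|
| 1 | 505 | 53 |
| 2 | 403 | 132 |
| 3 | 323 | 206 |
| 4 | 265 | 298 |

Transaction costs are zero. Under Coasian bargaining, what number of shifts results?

Bargaining reaches the level where marginal profit last exceeds marginal effluent damage.
That holds through level 3 (323 ≥ 206) but not at 4 (265 < 298).

3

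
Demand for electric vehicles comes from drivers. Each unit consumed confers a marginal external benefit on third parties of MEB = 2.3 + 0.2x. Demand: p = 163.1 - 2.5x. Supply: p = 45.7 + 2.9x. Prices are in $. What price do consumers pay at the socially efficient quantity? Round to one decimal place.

P = $105.6

Social marginal benefit = demand + MEB = 165.4 - 2.3x.
Set SMB = MC: 165.4 - 2.3x = 45.7 + 2.9x → x* = 23.0192.
Consumer price on the demand curve at x*: 163.1 − 2.5×23.0192 = 105.5520.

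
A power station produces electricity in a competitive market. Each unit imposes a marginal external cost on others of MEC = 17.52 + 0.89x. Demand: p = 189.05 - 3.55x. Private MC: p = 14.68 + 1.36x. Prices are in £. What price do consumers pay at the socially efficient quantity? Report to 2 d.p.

P = £93.05

Social marginal cost = private MC + MEC = 32.20 + 2.25x.
Set SMC = demand: 32.20 + 2.25x = 189.05 - 3.55x → x* = 27.0431.
Consumer price on the demand curve at x*: 189.05 − 3.55×27.0431 = 93.0470.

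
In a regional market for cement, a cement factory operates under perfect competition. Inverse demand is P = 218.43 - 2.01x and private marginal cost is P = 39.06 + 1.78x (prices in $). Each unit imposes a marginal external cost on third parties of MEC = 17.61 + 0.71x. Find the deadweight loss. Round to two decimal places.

Market equilibrium (private): 39.06 + 1.78x = 218.43 - 2.01x → x_m = 47.3272.
Social marginal cost = private MC + MEC = 56.67 + 2.49x.
Set SMC = demand: 56.67 + 2.49x = 218.43 - 2.01x → x* = 35.9467.
The loss is the area between SMC and demand from x* to x_m; with linear curves that's a triangle of height MEC(x_m).
DWL = ½ × 11.3805 × 51.2123 = 291.4108.

DWL = $291.41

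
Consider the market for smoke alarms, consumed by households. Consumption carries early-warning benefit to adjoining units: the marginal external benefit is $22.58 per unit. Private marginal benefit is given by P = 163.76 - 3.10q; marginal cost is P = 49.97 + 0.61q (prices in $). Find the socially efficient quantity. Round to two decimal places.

q* = 36.76

Social marginal benefit = demand + MEB = 186.34 - 3.10q.
Set SMB = MC: 186.34 - 3.10q = 49.97 + 0.61q → q* = 36.7574.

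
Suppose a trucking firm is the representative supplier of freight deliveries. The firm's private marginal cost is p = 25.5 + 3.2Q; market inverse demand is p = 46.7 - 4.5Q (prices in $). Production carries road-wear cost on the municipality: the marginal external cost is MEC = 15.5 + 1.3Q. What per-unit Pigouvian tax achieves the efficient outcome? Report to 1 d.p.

tax = $16.3 per unit

Social marginal cost = private MC + MEC = 41.0 + 4.5Q.
Set SMC = demand: 41.0 + 4.5Q = 46.7 - 4.5Q → Q* = 0.6333.
The Pigouvian tax equals MEC at Q*: 15.5 + 1.3×0.6333 = 16.3233.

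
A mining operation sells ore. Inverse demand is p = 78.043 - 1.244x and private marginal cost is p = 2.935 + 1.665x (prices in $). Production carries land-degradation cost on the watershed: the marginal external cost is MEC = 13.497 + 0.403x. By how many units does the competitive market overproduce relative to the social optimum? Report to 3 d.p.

Market equilibrium (private): 2.935 + 1.665x = 78.043 - 1.244x → x_m = 25.8192.
Social marginal cost = private MC + MEC = 16.432 + 2.068x.
Set SMC = demand: 16.432 + 2.068x = 78.043 - 1.244x → x* = 18.6024.
Gap = |25.8192 − 18.6024| = 7.2168.

7.217 units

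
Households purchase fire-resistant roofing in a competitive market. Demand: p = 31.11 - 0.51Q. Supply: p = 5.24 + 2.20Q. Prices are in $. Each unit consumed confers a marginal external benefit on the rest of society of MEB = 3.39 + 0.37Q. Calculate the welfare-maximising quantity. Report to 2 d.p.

Q* = 12.50

Social marginal benefit = demand + MEB = 34.50 - 0.14Q.
Set SMB = MC: 34.50 - 0.14Q = 5.24 + 2.20Q → Q* = 12.5043.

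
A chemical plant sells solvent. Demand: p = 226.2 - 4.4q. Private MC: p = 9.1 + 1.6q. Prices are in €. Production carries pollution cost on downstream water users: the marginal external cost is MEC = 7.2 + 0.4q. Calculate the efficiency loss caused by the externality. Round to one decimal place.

DWL = €36.7

Market equilibrium (private): 9.1 + 1.6q = 226.2 - 4.4q → q_m = 36.1833.
Social marginal cost = private MC + MEC = 16.3 + 2.0q.
Set SMC = demand: 16.3 + 2.0q = 226.2 - 4.4q → q* = 32.7969.
Between q* and q_m the wedge SMC − demand runs linearly from 0 to MEC(q_m), so the loss is a triangle.
DWL = ½ × 3.3864 × 21.6733 = 36.6972.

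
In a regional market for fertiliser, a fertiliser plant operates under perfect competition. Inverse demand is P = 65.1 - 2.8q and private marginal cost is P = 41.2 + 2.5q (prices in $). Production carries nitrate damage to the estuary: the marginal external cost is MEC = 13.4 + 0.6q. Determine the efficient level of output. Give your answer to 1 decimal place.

Social marginal cost = private MC + MEC = 54.6 + 3.1q.
Set SMC = demand: 54.6 + 3.1q = 65.1 - 2.8q → q* = 1.7797.

q* = 1.8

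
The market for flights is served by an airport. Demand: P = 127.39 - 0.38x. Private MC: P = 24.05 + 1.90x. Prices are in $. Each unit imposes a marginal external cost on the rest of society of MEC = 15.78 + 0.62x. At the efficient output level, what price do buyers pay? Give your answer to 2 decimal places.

Social marginal cost = private MC + MEC = 39.83 + 2.52x.
Set SMC = demand: 39.83 + 2.52x = 127.39 - 0.38x → x* = 30.1931.
Consumer price on the demand curve at x*: 127.39 − 0.38×30.1931 = 115.9166.

P = $115.92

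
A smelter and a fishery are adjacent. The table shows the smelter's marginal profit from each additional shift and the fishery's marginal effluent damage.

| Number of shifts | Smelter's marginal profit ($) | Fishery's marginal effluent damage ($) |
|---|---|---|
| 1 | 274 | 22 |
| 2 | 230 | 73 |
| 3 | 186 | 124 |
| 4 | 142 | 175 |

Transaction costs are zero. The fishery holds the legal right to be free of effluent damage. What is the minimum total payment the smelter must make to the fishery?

$219

Efficient level: marginal profit ≥ marginal effluent damage through level 3, so k* = 3.
With the fishery holding the right, the smelter must at least compensate total damage at k*: 22 + 73 + 124 = 219.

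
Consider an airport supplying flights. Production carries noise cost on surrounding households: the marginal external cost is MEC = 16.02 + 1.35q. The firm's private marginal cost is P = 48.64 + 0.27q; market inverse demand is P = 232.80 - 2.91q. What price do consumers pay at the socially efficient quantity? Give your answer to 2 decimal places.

P = 124.79

Social marginal cost = private MC + MEC = 64.66 + 1.62q.
Set SMC = demand: 64.66 + 1.62q = 232.80 - 2.91q → q* = 37.1170.
Consumer price on the demand curve at q*: 232.80 − 2.91×37.1170 = 124.7895.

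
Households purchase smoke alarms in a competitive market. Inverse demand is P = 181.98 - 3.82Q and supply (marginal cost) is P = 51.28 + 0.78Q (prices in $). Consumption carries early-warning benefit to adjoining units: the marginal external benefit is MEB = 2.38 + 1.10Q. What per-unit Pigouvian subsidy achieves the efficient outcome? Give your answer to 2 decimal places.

Social marginal benefit = demand + MEB = 184.36 - 2.72Q.
Set SMB = MC: 184.36 - 2.72Q = 51.28 + 0.78Q → Q* = 38.0229.
The Pigouvian subsidy equals MEB at Q*: 2.38 + 1.10×38.0229 = 44.2052.

subsidy = $44.21 per unit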